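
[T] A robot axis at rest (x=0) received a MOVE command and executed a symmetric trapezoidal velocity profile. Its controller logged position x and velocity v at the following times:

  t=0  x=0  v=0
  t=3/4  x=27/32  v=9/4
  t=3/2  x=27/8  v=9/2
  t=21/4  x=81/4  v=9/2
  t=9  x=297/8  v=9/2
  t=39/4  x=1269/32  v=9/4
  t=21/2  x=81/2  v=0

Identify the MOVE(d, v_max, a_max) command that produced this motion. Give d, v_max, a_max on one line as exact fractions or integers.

final state: t=21/2, x=81/2, v=0 → d = 81/2
a_max = (9/4−0)/(3/4−0) = 3
max v = 9/2 over t∈[3/2,9] → v_max = 9/2
check: 9/2·(3/2+15/2) = 81/2 ✓

d=81/2 v_max=9/2 a_max=3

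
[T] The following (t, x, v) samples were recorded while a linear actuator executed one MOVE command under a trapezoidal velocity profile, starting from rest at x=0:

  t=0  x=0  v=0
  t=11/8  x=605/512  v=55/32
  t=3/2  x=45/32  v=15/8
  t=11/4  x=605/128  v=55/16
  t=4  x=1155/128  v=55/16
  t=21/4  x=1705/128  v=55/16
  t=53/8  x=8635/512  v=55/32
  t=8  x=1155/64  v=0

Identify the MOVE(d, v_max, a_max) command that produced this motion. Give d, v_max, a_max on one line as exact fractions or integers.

d=1155/64 v_max=55/16 a_max=5/4

final state: t=8, x=1155/64, v=0 → d = 1155/64
a_max = (55/32−0)/(11/8−0) = 5/4
max v = 55/16 over t∈[11/4,21/4] → v_max = 55/16
check: 55/16·(11/4+5/2) = 1155/64 ✓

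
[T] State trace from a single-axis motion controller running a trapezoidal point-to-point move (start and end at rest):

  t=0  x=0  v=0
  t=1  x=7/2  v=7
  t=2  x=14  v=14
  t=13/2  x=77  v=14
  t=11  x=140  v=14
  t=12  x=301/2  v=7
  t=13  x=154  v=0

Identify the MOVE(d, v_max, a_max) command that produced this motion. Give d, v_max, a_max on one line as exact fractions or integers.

final state: t=13, x=154, v=0 → d = 154
a_max = (7−0)/(1−0) = 7
max v = 14 over t∈[2,11] → v_max = 14
check: 14·(2+9) = 154 ✓

d=154 v_max=14 a_max=7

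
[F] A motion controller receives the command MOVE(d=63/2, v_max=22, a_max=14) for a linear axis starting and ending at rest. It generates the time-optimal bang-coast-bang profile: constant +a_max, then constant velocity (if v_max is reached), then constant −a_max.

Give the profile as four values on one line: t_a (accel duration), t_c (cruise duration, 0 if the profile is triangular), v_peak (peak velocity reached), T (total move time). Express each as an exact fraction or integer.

vₘ²/aₘ = 22²/14 = 242/7
63/2 < 242/7 ⇒ no cruise
v_peak = √(63/2·14) = √441 = 21
t_a = 21/14 = 3/2; t_c = 0
T = 2·3/2 = 3

t_a=3/2 t_c=0 v_peak=21 T=3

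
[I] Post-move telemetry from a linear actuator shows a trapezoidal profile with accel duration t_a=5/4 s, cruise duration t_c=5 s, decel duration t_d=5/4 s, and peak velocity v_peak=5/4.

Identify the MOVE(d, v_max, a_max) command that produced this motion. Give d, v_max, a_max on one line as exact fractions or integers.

d=125/16 v_max=5/4 a_max=1

a_max = (5/4)/(5/4) = 1
d_a = ½·5/4·5/4 = 25/32; d_c = 5/4·5 = 25/4
d = 2·25/32 + 25/4 = 125/16
t_c = 5 > 0 → v_max = v_peak = 5/4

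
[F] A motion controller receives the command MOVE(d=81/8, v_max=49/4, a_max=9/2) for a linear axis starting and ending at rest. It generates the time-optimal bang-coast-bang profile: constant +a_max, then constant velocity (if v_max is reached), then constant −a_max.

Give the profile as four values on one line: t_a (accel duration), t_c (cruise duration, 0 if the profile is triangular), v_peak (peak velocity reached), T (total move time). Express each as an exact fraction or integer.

(v_max)²/a_max = (49/4)²/(9/2) = 2401/72
81/8 < 2401/72 → triangular
v_peak = √(81/8·9/2) = √(729/16) = 27/4
t_a = (27/4)/(9/2) = 3/2; t_c = 0
T = 2·3/2 = 3

t_a=3/2 t_c=0 v_peak=27/4 T=3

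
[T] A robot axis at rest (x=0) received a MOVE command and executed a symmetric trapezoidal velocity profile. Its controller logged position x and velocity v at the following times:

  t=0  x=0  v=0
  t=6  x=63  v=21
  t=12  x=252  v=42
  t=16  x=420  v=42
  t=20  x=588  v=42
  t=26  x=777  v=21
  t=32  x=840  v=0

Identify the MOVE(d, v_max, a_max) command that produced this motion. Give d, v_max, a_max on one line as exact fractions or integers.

final state: t=32, x=840, v=0 → d = 840
a_max = (21−0)/(6−0) = 7/2
max v = 42 over t∈[12,20] → v_max = 42
check: 42·(12+8) = 840 ✓

d=840 v_max=42 a_max=7/2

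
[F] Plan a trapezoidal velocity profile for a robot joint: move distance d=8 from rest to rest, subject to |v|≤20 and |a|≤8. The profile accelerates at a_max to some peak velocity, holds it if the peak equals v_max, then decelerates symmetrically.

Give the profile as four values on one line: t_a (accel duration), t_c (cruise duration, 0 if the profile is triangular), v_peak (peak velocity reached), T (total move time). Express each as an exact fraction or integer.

t_a=1 t_c=0 v_peak=8 T=2

v_max²/a_max = 20²/8 = 50
8 < 50 so t_c = 0
v_peak = √(8·8) = √64 = 8
t_a = 8/8 = 1; t_c = 0
T = 2·1 = 2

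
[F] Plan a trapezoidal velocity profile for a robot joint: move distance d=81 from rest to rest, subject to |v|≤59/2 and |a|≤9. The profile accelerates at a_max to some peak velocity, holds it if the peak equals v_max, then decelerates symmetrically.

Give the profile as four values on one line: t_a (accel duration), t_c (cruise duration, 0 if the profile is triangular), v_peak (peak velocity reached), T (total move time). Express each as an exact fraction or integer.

t_a=3 t_c=0 v_peak=27 T=6

vₘ²/aₘ = (59/2)²/9 = 3481/36
81 < 3481/36 so t_c = 0
v_peak = √(81·9) = √729 = 27
t_a = 27/9 = 3; t_c = 0
T = 2·3 = 6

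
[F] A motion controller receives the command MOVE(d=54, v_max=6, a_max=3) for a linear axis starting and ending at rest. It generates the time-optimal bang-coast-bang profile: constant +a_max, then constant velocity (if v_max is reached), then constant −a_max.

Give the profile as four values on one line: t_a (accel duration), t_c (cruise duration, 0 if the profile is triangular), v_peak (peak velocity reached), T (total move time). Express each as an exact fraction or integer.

t_a=2 t_c=7 v_peak=6 T=11

v_max²/a_max = 6²/3 = 12
54 ≥ 12 ⇒ cruise phase
t_a = 6/3 = 2; v_peak = 6
d_cruise = 54 − 12 = 42; t_c = 42/6 = 7
T = 2·2 + 7 = 11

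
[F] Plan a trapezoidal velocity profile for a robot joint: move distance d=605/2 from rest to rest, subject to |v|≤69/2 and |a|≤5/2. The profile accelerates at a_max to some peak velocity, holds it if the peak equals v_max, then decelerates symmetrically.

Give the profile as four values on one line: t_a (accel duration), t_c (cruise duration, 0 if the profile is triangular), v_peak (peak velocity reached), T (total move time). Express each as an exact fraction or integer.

t_a=11 t_c=0 v_peak=55/2 T=22

v_max²/a_max = (69/2)²/(5/2) = 4761/10
605/2 < 4761/10 so t_c = 0
v_peak = √(605/2·5/2) = √(3025/4) = 55/2
t_a = (55/2)/(5/2) = 11; t_c = 0
T = 2·11 = 22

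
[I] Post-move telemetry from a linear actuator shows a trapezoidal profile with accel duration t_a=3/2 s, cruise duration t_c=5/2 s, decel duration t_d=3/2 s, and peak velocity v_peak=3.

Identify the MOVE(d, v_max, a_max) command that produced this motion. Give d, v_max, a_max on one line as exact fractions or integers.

a_max = 3/(3/2) = 2
d_a = ½·3·3/2 = 9/4; d_c = 3·5/2 = 15/2
d = 2·9/4 + 15/2 = 12
t_c = 5/2 > 0 → v_max = v_peak = 3

d=12 v_max=3 a_max=2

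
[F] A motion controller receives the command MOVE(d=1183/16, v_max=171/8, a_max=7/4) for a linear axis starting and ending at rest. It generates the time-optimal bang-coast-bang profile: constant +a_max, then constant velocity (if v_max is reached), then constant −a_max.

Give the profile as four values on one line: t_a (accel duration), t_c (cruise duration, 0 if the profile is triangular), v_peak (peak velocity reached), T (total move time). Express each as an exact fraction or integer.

v_max²/a_max = (171/8)²/(7/4) = 29241/112
1183/16 < 29241/112 so t_c = 0
v_peak = √(1183/16·7/4) = √(8281/64) = 91/8
t_a = (91/8)/(7/4) = 13/2; t_c = 0
T = 2·13/2 = 13

t_a=13/2 t_c=0 v_peak=91/8 T=13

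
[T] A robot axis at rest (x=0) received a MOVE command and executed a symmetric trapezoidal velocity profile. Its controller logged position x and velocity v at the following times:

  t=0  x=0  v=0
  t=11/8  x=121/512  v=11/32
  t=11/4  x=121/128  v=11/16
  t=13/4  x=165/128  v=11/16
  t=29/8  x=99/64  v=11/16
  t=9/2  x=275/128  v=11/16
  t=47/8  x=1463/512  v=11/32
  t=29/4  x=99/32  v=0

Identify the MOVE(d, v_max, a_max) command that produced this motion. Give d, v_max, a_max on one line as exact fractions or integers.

d=99/32 v_max=11/16 a_max=1/4

final state: t=29/4, x=99/32, v=0 → d = 99/32
a_max = (11/32−0)/(11/8−0) = 1/4
max v = 11/16 over t∈[11/4,9/2] → v_max = 11/16
check: 11/16·(11/4+7/4) = 99/32 ✓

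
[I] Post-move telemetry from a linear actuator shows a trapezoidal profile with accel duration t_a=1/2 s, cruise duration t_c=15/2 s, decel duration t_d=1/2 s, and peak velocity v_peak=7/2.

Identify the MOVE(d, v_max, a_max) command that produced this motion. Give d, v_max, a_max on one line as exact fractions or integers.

a_max = (7/2)/(1/2) = 7
d_a = ½·7/2·1/2 = 7/8; d_c = 7/2·15/2 = 105/4
d = 2·7/8 + 105/4 = 28
t_c = 15/2 > 0 → v_max = v_peak = 7/2

d=28 v_max=7/2 a_max=7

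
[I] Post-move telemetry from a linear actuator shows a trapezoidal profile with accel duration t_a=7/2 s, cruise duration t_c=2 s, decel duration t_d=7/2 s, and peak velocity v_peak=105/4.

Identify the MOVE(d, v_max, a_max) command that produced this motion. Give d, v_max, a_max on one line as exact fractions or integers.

d=1155/8 v_max=105/4 a_max=15/2

a_max = (105/4)/(7/2) = 15/2
d_a = ½·105/4·7/2 = 735/16; d_c = 105/4·2 = 105/2
d = 2·735/16 + 105/2 = 1155/8
t_c = 2 > 0 so v_max = 105/4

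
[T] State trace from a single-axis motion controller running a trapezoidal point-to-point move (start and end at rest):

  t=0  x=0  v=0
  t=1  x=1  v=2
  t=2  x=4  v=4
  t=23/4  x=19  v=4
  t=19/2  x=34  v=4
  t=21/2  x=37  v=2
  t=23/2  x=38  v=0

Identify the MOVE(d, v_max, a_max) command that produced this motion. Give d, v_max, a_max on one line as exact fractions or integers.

d=38 v_max=4 a_max=2

final state: t=23/2, x=38, v=0 → d = 38
a_max = (2−0)/(1−0) = 2
max v = 4 over t∈[2,19/2] → v_max = 4
check: 4·(2+15/2) = 38 ✓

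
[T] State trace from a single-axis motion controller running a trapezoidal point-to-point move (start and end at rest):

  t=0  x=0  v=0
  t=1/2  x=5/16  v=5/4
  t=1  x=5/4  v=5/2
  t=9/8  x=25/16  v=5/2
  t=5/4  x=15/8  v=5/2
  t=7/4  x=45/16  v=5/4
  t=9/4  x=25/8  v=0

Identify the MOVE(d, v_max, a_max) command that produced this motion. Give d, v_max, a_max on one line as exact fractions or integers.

d=25/8 v_max=5/2 a_max=5/2

final state: t=9/4, x=25/8, v=0 → d = 25/8
a_max = (5/4−0)/(1/2−0) = 5/2
max v = 5/2 over t∈[1,5/4] → v_max = 5/2
check: 5/2·(1+1/4) = 25/8 ✓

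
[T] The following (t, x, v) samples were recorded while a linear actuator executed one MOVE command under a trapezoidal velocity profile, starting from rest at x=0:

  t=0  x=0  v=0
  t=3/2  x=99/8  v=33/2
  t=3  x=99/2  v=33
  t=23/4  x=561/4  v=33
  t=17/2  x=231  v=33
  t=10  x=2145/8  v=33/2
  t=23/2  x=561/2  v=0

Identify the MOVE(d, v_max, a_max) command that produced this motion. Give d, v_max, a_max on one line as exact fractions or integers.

final state: t=23/2, x=561/2, v=0 → d = 561/2
a_max = (33/2−0)/(3/2−0) = 11
max v = 33 over t∈[3,17/2] → v_max = 33
check: 33·(3+11/2) = 561/2 ✓

d=561/2 v_max=33 a_max=11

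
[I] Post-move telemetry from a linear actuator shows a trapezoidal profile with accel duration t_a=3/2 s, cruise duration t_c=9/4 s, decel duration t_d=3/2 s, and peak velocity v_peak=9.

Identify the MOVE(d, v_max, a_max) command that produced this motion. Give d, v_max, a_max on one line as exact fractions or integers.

d=135/4 v_max=9 a_max=6

a_max = 9/(3/2) = 6
d_a = ½·9·3/2 = 27/4; d_c = 9·9/4 = 81/4
d = 2·27/4 + 81/4 = 135/4
t_c = 9/4 > 0 ⇒ limit active, v_max = 9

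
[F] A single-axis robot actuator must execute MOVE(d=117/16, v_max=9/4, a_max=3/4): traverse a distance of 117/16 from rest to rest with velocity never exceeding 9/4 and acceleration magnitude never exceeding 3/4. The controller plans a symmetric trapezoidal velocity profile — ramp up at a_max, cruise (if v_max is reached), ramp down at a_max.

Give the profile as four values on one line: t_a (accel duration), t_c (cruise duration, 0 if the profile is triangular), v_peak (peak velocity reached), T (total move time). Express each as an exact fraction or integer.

(v_max)²/a_max = (9/4)²/(3/4) = 27/4
117/16 ≥ 27/4 → trapezoidal
t_a = (9/4)/(3/4) = 3; v_peak = 9/4
d_cruise = 117/16 − 27/4 = 9/16; t_c = (9/16)/(9/4) = 1/4
T = 2·3 + 1/4 = 25/4

t_a=3 t_c=1/4 v_peak=9/4 T=25/4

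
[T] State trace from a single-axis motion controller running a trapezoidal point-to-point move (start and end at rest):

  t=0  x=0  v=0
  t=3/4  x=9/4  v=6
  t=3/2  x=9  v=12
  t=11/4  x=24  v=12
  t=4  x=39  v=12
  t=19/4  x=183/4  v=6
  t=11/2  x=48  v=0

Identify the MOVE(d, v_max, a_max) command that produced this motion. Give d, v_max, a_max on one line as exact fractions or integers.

d=48 v_max=12 a_max=8

final state: t=11/2, x=48, v=0 → d = 48
a_max = (6−0)/(3/4−0) = 8
max v = 12 over t∈[3/2,4] → v_max = 12
check: 12·(3/2+5/2) = 48 ✓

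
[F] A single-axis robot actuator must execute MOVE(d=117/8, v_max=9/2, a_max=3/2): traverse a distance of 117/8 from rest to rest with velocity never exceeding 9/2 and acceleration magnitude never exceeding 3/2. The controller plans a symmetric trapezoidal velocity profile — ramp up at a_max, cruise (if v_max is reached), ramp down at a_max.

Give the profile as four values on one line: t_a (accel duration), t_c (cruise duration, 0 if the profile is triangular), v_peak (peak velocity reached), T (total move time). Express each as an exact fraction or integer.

v_max²/a_max = (9/2)²/(3/2) = 27/2
117/8 ≥ 27/2 so v_max reached
t_a = (9/2)/(3/2) = 3; v_peak = 9/2
d_cruise = 117/8 − 27/2 = 9/8; t_c = (9/8)/(9/2) = 1/4
T = 2·3 + 1/4 = 25/4

t_a=3 t_c=1/4 v_peak=9/2 T=25/4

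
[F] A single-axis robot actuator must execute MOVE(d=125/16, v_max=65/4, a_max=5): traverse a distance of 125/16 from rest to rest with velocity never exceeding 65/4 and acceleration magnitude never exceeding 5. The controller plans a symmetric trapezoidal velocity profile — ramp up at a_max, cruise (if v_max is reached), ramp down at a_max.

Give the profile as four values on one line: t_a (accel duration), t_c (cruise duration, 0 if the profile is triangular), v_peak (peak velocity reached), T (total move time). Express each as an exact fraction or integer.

t_a=5/4 t_c=0 v_peak=25/4 T=5/2

(v_max)²/a_max = (65/4)²/5 = 845/16
125/16 < 845/16 → triangular
v_peak = √(125/16·5) = √(625/16) = 25/4
t_a = (25/4)/5 = 5/4; t_c = 0
T = 2·5/4 = 5/2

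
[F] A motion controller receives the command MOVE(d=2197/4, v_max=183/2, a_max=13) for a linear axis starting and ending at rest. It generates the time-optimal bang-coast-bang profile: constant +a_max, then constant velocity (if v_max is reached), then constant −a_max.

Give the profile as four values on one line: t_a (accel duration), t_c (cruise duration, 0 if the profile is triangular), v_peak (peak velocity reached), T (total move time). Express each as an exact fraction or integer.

vₘ²/aₘ = (183/2)²/13 = 33489/52
2197/4 < 33489/52 → triangular
v_peak = √(2197/4·13) = √(28561/4) = 169/2
t_a = (169/2)/13 = 13/2; t_c = 0
T = 2·13/2 = 13

t_a=13/2 t_c=0 v_peak=169/2 T=13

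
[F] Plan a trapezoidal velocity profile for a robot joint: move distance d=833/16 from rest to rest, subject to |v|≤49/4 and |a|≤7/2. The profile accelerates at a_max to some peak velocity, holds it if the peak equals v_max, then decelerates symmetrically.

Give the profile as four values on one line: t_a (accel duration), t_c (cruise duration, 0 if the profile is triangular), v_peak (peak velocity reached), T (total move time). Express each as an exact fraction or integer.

vₘ²/aₘ = (49/4)²/(7/2) = 343/8
833/16 ≥ 343/8 → trapezoidal
t_a = (49/4)/(7/2) = 7/2; v_peak = 49/4
d_cruise = 833/16 − 343/8 = 147/16; t_c = (147/16)/(49/4) = 3/4
T = 2·7/2 + 3/4 = 31/4

t_a=7/2 t_c=3/4 v_peak=49/4 T=31/4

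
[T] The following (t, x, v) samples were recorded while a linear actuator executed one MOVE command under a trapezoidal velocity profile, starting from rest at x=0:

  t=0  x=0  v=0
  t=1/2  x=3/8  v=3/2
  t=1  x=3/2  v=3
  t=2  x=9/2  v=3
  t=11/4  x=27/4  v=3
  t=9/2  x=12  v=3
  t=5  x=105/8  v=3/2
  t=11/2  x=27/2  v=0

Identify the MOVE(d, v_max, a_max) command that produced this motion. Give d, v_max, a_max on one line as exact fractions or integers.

final state: t=11/2, x=27/2, v=0 → d = 27/2
a_max = (3/2−0)/(1/2−0) = 3
max v = 3 over t∈[1,9/2] → v_max = 3
check: 3·(1+7/2) = 27/2 ✓

d=27/2 v_max=3 a_max=3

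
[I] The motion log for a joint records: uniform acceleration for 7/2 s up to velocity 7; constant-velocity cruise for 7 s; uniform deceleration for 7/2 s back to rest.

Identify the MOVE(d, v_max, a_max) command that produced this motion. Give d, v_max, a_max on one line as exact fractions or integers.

a_max = 7/(7/2) = 2
d_a = ½·7·7/2 = 49/4; d_c = 7·7 = 49
d = 2·49/4 + 49 = 147/2
t_c = 7 > 0 ⇒ limit active, v_max = 7

d=147/2 v_max=7 a_max=2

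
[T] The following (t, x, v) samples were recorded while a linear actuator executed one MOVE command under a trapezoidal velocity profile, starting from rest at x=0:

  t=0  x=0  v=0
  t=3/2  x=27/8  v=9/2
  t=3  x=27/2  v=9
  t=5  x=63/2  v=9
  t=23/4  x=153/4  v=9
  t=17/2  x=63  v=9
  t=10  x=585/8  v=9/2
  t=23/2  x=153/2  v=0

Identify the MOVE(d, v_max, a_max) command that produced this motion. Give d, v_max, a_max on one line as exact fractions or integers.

d=153/2 v_max=9 a_max=3

final state: t=23/2, x=153/2, v=0 → d = 153/2
a_max = (9/2−0)/(3/2−0) = 3
max v = 9 over t∈[3,17/2] → v_max = 9
check: 9·(3+11/2) = 153/2 ✓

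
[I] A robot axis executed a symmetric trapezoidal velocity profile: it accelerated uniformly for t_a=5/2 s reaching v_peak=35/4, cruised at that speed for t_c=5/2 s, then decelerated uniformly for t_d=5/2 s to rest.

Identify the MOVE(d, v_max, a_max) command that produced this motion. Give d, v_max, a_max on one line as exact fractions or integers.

d=175/4 v_max=35/4 a_max=7/2

a_max = (35/4)/(5/2) = 7/2
d_a = ½·35/4·5/2 = 175/16; d_c = 35/4·5/2 = 175/8
d = 2·175/16 + 175/8 = 175/4
t_c = 5/2 > 0 → v_max = v_peak = 35/4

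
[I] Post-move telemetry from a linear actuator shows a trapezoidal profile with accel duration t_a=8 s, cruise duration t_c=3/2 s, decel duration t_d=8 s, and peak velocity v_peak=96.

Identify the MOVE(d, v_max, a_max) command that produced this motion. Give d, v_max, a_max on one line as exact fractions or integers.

d=912 v_max=96 a_max=12

a_max = 96/8 = 12
d_a = ½·96·8 = 384; d_c = 96·3/2 = 144
d = 2·384 + 144 = 912
t_c = 3/2 > 0 → v_max = v_peak = 96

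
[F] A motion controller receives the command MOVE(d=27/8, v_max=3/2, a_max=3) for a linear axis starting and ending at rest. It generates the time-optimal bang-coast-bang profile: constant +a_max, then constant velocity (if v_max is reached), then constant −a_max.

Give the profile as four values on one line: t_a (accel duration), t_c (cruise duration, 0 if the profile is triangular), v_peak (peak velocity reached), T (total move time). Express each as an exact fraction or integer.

vₘ²/aₘ = (3/2)²/3 = 3/4
27/8 ≥ 3/4 ⇒ cruise phase
t_a = (3/2)/3 = 1/2; v_peak = 3/2
d_cruise = 27/8 − 3/4 = 21/8; t_c = (21/8)/(3/2) = 7/4
T = 2·1/2 + 7/4 = 11/4

t_a=1/2 t_c=7/4 v_peak=3/2 T=11/4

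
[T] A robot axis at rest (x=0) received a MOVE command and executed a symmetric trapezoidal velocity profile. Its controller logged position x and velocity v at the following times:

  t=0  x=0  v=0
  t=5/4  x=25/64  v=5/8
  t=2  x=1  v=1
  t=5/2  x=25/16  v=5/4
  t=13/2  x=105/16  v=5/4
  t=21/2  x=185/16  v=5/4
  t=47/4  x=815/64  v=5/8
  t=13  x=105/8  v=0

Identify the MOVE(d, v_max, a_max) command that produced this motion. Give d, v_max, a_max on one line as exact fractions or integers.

d=105/8 v_max=5/4 a_max=1/2

final state: t=13, x=105/8, v=0 → d = 105/8
a_max = (5/8−0)/(5/4−0) = 1/2
max v = 5/4 over t∈[5/2,21/2] → v_max = 5/4
check: 5/4·(5/2+8) = 105/8 ✓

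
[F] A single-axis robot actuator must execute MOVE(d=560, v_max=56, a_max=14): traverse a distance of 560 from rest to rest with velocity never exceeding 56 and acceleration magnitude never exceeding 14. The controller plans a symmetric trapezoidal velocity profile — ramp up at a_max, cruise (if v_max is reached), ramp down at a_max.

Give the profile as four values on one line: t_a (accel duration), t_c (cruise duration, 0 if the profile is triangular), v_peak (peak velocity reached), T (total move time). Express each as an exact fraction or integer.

t_a=4 t_c=6 v_peak=56 T=14

(v_max)²/a_max = 56²/14 = 224
560 ≥ 224 → trapezoidal
t_a = 56/14 = 4; v_peak = 56
d_cruise = 560 − 224 = 336; t_c = 336/56 = 6
T = 2·4 + 6 = 14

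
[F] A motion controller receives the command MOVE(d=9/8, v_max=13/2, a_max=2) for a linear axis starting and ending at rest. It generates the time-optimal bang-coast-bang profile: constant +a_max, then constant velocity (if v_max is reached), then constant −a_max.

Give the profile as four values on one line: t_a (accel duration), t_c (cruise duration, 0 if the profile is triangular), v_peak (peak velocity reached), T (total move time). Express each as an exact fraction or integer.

t_a=3/4 t_c=0 v_peak=3/2 T=3/2

(v_max)²/a_max = (13/2)²/2 = 169/8
9/8 < 169/8 ⇒ no cruise
v_peak = √(9/8·2) = √(9/4) = 3/2
t_a = (3/2)/2 = 3/4; t_c = 0
T = 2·3/4 = 3/2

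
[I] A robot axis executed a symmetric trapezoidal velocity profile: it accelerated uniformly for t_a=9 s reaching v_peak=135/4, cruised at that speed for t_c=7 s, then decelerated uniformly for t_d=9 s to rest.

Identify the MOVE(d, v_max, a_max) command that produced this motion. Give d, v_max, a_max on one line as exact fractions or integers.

d=540 v_max=135/4 a_max=15/4

a_max = (135/4)/9 = 15/4
d_a = ½·135/4·9 = 1215/8; d_c = 135/4·7 = 945/4
d = 2·1215/8 + 945/4 = 540
t_c = 7 > 0 ⇒ limit active, v_max = 135/4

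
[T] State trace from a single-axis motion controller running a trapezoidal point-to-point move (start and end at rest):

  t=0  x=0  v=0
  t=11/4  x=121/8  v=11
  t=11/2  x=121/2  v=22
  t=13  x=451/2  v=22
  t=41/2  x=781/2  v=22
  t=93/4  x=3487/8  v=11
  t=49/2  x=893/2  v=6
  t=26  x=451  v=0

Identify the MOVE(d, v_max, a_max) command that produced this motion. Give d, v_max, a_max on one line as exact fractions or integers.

d=451 v_max=22 a_max=4

final state: t=26, x=451, v=0 → d = 451
a_max = (11−0)/(11/4−0) = 4
max v = 22 over t∈[11/2,41/2] → v_max = 22
check: 22·(11/2+15) = 451 ✓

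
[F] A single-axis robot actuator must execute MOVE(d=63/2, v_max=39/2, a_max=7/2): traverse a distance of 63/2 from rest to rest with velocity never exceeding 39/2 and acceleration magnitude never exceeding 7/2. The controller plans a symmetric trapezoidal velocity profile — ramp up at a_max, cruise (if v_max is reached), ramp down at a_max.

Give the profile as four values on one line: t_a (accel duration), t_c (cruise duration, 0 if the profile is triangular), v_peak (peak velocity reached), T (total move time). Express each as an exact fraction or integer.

v_max²/a_max = (39/2)²/(7/2) = 1521/14
63/2 < 1521/14 ⇒ no cruise
v_peak = √(63/2·7/2) = √(441/4) = 21/2
t_a = (21/2)/(7/2) = 3; t_c = 0
T = 2·3 = 6

t_a=3 t_c=0 v_peak=21/2 T=6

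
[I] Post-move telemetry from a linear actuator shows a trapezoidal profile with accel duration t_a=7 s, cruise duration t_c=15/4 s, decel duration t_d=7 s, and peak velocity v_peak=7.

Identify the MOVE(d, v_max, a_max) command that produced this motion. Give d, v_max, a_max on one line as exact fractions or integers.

a_max = 7/7 = 1
d_a = ½·7·7 = 49/2; d_c = 7·15/4 = 105/4
d = 2·49/2 + 105/4 = 301/4
t_c = 15/4 > 0 ⇒ limit active, v_max = 7

d=301/4 v_max=7 a_max=1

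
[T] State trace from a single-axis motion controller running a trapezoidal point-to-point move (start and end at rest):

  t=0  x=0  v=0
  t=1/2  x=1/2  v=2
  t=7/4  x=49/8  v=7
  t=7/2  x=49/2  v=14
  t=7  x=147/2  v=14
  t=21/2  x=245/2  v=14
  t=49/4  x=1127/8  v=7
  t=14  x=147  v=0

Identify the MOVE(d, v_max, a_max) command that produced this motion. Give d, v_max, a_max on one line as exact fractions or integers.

d=147 v_max=14 a_max=4

final state: t=14, x=147, v=0 → d = 147
a_max = (2−0)/(1/2−0) = 4
max v = 14 over t∈[7/2,21/2] → v_max = 14
check: 14·(7/2+7) = 147 ✓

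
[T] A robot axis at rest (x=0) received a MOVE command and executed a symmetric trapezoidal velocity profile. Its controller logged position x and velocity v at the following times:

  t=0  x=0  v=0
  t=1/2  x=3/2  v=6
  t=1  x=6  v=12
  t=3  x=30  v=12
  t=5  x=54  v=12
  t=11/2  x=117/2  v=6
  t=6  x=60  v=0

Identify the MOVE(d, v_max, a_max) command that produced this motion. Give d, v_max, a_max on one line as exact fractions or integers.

d=60 v_max=12 a_max=12

final state: t=6, x=60, v=0 → d = 60
a_max = (6−0)/(1/2−0) = 12
max v = 12 over t∈[1,5] → v_max = 12
check: 12·(1+4) = 60 ✓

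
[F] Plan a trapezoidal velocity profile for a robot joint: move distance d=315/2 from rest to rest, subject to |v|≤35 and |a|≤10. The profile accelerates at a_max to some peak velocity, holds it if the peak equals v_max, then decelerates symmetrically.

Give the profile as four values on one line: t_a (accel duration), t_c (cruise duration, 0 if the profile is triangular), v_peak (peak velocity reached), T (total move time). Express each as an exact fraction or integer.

(v_max)²/a_max = 35²/10 = 245/2
315/2 ≥ 245/2 → trapezoidal
t_a = 35/10 = 7/2; v_peak = 35
d_cruise = 315/2 − 245/2 = 35; t_c = 35/35 = 1
T = 2·7/2 + 1 = 8

t_a=7/2 t_c=1 v_peak=35 T=8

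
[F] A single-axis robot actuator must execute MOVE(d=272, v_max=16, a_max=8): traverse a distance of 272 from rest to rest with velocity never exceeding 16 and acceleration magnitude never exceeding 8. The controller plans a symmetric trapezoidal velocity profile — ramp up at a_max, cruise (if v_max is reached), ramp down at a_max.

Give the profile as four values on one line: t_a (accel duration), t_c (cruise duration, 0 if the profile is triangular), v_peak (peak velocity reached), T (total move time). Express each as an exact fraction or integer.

t_a=2 t_c=15 v_peak=16 T=19

vₘ²/aₘ = 16²/8 = 32
272 ≥ 32 ⇒ cruise phase
t_a = 16/8 = 2; v_peak = 16
d_cruise = 272 − 32 = 240; t_c = 240/16 = 15
T = 2·2 + 15 = 19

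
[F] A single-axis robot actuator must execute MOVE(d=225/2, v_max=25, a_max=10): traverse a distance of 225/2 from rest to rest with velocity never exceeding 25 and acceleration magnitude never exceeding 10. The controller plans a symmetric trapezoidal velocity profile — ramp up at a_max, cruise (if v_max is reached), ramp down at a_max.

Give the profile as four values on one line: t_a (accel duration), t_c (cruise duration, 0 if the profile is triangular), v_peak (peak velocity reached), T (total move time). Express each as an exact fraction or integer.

t_a=5/2 t_c=2 v_peak=25 T=7

(v_max)²/a_max = 25²/10 = 125/2
225/2 ≥ 125/2 ⇒ cruise phase
t_a = 25/10 = 5/2; v_peak = 25
d_cruise = 225/2 − 125/2 = 50; t_c = 50/25 = 2
T = 2·5/2 + 2 = 7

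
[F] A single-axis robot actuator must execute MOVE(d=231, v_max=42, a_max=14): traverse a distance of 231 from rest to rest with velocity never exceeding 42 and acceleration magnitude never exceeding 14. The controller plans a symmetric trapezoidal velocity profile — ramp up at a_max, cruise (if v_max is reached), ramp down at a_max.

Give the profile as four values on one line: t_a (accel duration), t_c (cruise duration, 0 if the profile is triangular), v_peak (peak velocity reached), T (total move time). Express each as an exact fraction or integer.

v_max²/a_max = 42²/14 = 126
231 ≥ 126 so v_max reached
t_a = 42/14 = 3; v_peak = 42
d_cruise = 231 − 126 = 105; t_c = 105/42 = 5/2
T = 2·3 + 5/2 = 17/2

t_a=3 t_c=5/2 v_peak=42 T=17/2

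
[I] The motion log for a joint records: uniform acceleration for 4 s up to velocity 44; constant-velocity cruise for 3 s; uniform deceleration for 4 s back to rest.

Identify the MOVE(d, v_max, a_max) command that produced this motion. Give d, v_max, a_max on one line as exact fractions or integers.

a_max = 44/4 = 11
d_a = ½·44·4 = 88; d_c = 44·3 = 132
d = 2·88 + 132 = 308
t_c = 3 > 0 so v_max = 44

d=308 v_max=44 a_max=11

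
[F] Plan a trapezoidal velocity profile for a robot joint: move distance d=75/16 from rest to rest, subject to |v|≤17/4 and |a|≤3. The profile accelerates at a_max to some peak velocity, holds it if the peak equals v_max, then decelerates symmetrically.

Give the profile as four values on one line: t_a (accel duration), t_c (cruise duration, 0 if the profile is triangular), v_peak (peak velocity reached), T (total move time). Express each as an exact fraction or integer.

vₘ²/aₘ = (17/4)²/3 = 289/48
75/16 < 289/48 ⇒ no cruise
v_peak = √(75/16·3) = √(225/16) = 15/4
t_a = (15/4)/3 = 5/4; t_c = 0
T = 2·5/4 = 5/2

t_a=5/4 t_c=0 v_peak=15/4 T=5/2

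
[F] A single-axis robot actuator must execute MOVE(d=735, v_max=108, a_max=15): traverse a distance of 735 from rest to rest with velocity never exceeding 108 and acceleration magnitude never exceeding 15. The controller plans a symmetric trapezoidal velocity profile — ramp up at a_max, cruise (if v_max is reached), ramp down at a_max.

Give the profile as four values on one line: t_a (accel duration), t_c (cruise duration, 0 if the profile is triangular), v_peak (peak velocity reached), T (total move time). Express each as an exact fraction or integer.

vₘ²/aₘ = 108²/15 = 3888/5
735 < 3888/5 so t_c = 0
v_peak = √(735·15) = √11025 = 105
t_a = 105/15 = 7; t_c = 0
T = 2·7 = 14

t_a=7 t_c=0 v_peak=105 T=14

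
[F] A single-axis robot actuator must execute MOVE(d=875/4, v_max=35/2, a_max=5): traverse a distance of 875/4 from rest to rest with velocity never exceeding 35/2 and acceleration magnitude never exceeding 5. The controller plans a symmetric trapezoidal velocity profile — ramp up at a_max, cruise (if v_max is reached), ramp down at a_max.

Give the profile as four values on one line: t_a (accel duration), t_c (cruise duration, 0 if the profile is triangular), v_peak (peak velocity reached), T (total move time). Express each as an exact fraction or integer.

t_a=7/2 t_c=9 v_peak=35/2 T=16

vₘ²/aₘ = (35/2)²/5 = 245/4
875/4 ≥ 245/4 → trapezoidal
t_a = (35/2)/5 = 7/2; v_peak = 35/2
d_cruise = 875/4 − 245/4 = 315/2; t_c = (315/2)/(35/2) = 9
T = 2·7/2 + 9 = 16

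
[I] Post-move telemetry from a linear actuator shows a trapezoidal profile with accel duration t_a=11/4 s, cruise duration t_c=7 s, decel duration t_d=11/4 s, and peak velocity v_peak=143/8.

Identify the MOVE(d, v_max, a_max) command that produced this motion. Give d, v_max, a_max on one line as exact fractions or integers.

d=5577/32 v_max=143/8 a_max=13/2

a_max = (143/8)/(11/4) = 13/2
d_a = ½·143/8·11/4 = 1573/64; d_c = 143/8·7 = 1001/8
d = 2·1573/64 + 1001/8 = 5577/32
t_c = 7 > 0 → v_max = v_peak = 143/8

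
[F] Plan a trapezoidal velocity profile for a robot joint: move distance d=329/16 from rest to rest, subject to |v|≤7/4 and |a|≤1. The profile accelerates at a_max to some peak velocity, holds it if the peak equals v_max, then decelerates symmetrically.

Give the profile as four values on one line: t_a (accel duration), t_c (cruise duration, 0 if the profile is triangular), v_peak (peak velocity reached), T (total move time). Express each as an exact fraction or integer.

t_a=7/4 t_c=10 v_peak=7/4 T=27/2

v_max²/a_max = (7/4)²/1 = 49/16
329/16 ≥ 49/16 so v_max reached
t_a = (7/4)/1 = 7/4; v_peak = 7/4
d_cruise = 329/16 − 49/16 = 35/2; t_c = (35/2)/(7/4) = 10
T = 2·7/4 + 10 = 27/2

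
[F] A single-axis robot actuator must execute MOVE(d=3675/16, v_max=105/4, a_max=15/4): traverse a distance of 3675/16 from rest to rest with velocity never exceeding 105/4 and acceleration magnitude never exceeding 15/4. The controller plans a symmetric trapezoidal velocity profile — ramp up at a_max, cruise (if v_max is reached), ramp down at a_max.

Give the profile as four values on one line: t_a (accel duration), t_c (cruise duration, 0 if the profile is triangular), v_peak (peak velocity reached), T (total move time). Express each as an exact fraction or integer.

v_max²/a_max = (105/4)²/(15/4) = 735/4
3675/16 ≥ 735/4 → trapezoidal
t_a = (105/4)/(15/4) = 7; v_peak = 105/4
d_cruise = 3675/16 − 735/4 = 735/16; t_c = (735/16)/(105/4) = 7/4
T = 2·7 + 7/4 = 63/4

t_a=7 t_c=7/4 v_peak=105/4 T=63/4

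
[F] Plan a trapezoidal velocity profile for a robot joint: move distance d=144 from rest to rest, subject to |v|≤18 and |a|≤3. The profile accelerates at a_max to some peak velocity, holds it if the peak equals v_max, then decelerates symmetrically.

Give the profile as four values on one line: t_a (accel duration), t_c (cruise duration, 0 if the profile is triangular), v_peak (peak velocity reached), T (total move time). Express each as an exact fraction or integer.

t_a=6 t_c=2 v_peak=18 T=14

vₘ²/aₘ = 18²/3 = 108
144 ≥ 108 ⇒ cruise phase
t_a = 18/3 = 6; v_peak = 18
d_cruise = 144 − 108 = 36; t_c = 36/18 = 2
T = 2·6 + 2 = 14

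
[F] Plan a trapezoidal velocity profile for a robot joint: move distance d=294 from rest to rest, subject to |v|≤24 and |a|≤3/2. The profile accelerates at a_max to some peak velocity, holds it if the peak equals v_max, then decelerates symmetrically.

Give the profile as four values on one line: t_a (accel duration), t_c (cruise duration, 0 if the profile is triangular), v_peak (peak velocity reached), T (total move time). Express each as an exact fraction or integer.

v_max²/a_max = 24²/(3/2) = 384
294 < 384 → triangular
v_peak = √(294·3/2) = √441 = 21
t_a = 21/(3/2) = 14; t_c = 0
T = 2·14 = 28

t_a=14 t_c=0 v_peak=21 T=28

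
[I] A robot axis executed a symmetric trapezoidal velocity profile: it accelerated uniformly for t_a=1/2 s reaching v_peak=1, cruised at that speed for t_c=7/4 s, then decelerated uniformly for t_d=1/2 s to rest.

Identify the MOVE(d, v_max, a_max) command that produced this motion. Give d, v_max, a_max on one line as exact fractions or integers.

a_max = 1/(1/2) = 2
d_a = ½·1·1/2 = 1/4; d_c = 1·7/4 = 7/4
d = 2·1/4 + 7/4 = 9/4
t_c = 7/4 > 0 ⇒ limit active, v_max = 1

d=9/4 v_max=1 a_max=2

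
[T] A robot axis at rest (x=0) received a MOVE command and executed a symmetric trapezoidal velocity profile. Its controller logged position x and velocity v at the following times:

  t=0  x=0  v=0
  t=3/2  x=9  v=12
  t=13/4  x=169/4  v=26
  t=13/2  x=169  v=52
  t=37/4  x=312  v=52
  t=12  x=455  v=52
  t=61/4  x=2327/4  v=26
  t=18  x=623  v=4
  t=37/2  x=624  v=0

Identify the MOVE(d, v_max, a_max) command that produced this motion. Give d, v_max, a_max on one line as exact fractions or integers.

d=624 v_max=52 a_max=8

final state: t=37/2, x=624, v=0 → d = 624
a_max = (12−0)/(3/2−0) = 8
max v = 52 over t∈[13/2,12] → v_max = 52
check: 52·(13/2+11/2) = 624 ✓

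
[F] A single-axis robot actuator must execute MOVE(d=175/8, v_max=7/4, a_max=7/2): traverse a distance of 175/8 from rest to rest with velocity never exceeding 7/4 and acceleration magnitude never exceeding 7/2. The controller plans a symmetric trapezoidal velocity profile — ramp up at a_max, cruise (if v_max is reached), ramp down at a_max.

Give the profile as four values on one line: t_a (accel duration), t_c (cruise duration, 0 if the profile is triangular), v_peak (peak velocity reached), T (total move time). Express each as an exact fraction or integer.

(v_max)²/a_max = (7/4)²/(7/2) = 7/8
175/8 ≥ 7/8 → trapezoidal
t_a = (7/4)/(7/2) = 1/2; v_peak = 7/4
d_cruise = 175/8 − 7/8 = 21; t_c = 21/(7/4) = 12
T = 2·1/2 + 12 = 13

t_a=1/2 t_c=12 v_peak=7/4 T=13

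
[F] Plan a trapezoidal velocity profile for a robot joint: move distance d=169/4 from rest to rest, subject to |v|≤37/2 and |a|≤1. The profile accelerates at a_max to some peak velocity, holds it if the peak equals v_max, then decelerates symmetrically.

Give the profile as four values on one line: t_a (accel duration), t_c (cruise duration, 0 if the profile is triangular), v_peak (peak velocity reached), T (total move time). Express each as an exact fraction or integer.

vₘ²/aₘ = (37/2)²/1 = 1369/4
169/4 < 1369/4 so t_c = 0
v_peak = √(169/4·1) = √(169/4) = 13/2
t_a = (13/2)/1 = 13/2; t_c = 0
T = 2·13/2 = 13

t_a=13/2 t_c=0 v_peak=13/2 T=13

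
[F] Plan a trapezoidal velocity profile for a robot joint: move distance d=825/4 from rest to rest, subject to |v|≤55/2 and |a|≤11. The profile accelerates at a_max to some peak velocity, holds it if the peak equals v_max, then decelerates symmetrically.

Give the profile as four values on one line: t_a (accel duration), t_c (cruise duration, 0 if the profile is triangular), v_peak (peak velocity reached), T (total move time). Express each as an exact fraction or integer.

t_a=5/2 t_c=5 v_peak=55/2 T=10

vₘ²/aₘ = (55/2)²/11 = 275/4
825/4 ≥ 275/4 → trapezoidal
t_a = (55/2)/11 = 5/2; v_peak = 55/2
d_cruise = 825/4 − 275/4 = 275/2; t_c = (275/2)/(55/2) = 5
T = 2·5/2 + 5 = 10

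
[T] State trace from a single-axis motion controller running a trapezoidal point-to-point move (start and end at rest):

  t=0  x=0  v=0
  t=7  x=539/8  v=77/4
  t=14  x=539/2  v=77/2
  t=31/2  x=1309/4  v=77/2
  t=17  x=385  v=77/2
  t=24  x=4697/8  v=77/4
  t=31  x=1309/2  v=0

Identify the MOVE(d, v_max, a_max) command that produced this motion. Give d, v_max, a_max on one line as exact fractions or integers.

d=1309/2 v_max=77/2 a_max=11/4

final state: t=31, x=1309/2, v=0 → d = 1309/2
a_max = (77/4−0)/(7−0) = 11/4
max v = 77/2 over t∈[14,17] → v_max = 77/2
check: 77/2·(14+3) = 1309/2 ✓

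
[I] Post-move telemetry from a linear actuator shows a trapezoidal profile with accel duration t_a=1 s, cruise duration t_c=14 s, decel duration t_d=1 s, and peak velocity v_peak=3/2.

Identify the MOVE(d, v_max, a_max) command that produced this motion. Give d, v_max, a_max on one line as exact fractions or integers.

d=45/2 v_max=3/2 a_max=3/2

a_max = (3/2)/1 = 3/2
d_a = ½·3/2·1 = 3/4; d_c = 3/2·14 = 21
d = 2·3/4 + 21 = 45/2
t_c = 14 > 0 so v_max = 3/2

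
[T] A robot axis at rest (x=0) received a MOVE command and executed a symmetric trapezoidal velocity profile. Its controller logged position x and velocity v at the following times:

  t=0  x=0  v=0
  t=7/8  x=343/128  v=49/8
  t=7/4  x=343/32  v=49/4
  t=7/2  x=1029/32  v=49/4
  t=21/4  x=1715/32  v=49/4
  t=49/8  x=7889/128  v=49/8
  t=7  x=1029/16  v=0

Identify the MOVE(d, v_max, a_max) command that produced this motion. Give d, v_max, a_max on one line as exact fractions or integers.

final state: t=7, x=1029/16, v=0 → d = 1029/16
a_max = (49/8−0)/(7/8−0) = 7
max v = 49/4 over t∈[7/4,21/4] → v_max = 49/4
check: 49/4·(7/4+7/2) = 1029/16 ✓

d=1029/16 v_max=49/4 a_max=7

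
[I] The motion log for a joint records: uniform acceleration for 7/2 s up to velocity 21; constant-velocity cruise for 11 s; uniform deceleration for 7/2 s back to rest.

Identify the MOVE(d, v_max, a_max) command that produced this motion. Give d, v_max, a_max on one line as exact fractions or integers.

a_max = 21/(7/2) = 6
d_a = ½·21·7/2 = 147/4; d_c = 21·11 = 231
d = 2·147/4 + 231 = 609/2
t_c = 11 > 0 so v_max = 21

d=609/2 v_max=21 a_max=6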